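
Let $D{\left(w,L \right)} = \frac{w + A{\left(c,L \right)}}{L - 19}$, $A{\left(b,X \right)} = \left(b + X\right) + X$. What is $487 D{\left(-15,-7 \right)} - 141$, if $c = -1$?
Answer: $\frac{5472}{13} \approx 420.92$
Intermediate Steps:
$A{\left(b,X \right)} = b + 2 X$ ($A{\left(b,X \right)} = \left(X + b\right) + X = b + 2 X$)
$D{\left(w,L \right)} = \frac{-1 + w + 2 L}{-19 + L}$ ($D{\left(w,L \right)} = \frac{w + \left(-1 + 2 L\right)}{L - 19} = \frac{-1 + w + 2 L}{-19 + L}$)
$487 D{\left(-15,-7 \right)} - 141 = 487 \frac{-1 - 15 + 2 \left(-7\right)}{-19 - 7} - 141 = 487 \frac{-1 - 15 - 14}{-26} - 141 = 487 \left(\left(- \frac{1}{26}\right) \left(-30\right)\right) - 141 = 487 \cdot \frac{15}{13} - 141 = \frac{7305}{13} - 141 = \frac{5472}{13}$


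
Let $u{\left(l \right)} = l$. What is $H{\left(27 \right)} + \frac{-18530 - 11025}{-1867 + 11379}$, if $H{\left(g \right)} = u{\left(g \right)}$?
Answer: $\frac{227269}{9512} \approx 23.893$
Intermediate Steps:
$H{\left(g \right)} = g$
$H{\left(27 \right)} + \frac{-18530 - 11025}{-1867 + 11379} = 27 + \frac{-18530 - 11025}{-1867 + 11379} = 27 - \frac{29555}{9512} = \frac{227269}{9512}$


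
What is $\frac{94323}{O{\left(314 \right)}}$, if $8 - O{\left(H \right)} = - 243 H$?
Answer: $\frac{94323}{76310} \approx 1.236$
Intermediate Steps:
$O{\left(H \right)} = 8 + 243 H$ ($O{\left(H \right)} = 8 - - 243 H = 8 + 243 H$)
$\frac{94323}{O{\left(314 \right)}} = \frac{94323}{8 + 243 \cdot 314} = \frac{94323}{8 + 76302} = \frac{94323}{76310}$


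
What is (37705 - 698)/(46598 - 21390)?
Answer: 1609/1096 ≈ 1.4681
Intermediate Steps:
(37705 - 698)/(46598 - 21390) = 37007/25208 = 37007*(1/25208) = 1609/1096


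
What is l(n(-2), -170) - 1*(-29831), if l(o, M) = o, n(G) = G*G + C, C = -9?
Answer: 29826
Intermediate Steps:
n(G) = -9 + G² (n(G) = G*G - 9 = G² - 9 = -9 + G²)
l(n(-2), -170) - 1*(-29831) = (-9 + (-2)²) - 1*(-29831) = (-9 + 4) + 29831 = -5 + 29831 = 29826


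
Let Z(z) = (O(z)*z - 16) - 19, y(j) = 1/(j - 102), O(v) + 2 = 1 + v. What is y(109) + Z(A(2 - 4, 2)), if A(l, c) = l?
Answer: -202/7 ≈ -28.857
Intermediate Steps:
O(v) = -1 + v (O(v) = -2 + (1 + v) = -1 + v)
y(j) = 1/(-102 + j)
Z(z) = -35 + z*(-1 + z) (Z(z) = ((-1 + z)*z - 16) - 19 = (z*(-1 + z) - 16) - 19 = (-16 + z*(-1 + z)) - 19 = -35 + z*(-1 + z))
y(109) + Z(A(2 - 4, 2)) = 1/(-102 + 109) + (-35 + (2 - 4)*(-1 + (2 - 4))) = 1/7 + (-35 - 2*(-1 - 2)) = 1/7 + (-35 - 2*(-3)) = 1/7 + (-35 + 6) = 1/7 - 29 = -202/7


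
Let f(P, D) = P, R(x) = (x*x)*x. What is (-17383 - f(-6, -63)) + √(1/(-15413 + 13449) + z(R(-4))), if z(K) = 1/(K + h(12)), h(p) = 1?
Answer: -17377 + I*√6966799/20622 ≈ -17377.0 + 0.12799*I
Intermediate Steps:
R(x) = x³ (R(x) = x²*x = x³)
z(K) = 1/(1 + K) (z(K) = 1/(K + 1) = 1/(1 + K))
(-17383 - f(-6, -63)) + √(1/(-15413 + 13449) + z(R(-4))) = (-17383 - 1*(-6)) + √(1/(-15413 + 13449) + 1/(1 + (-4)³)) = (-17383 + 6) + √(1/(-1964) + 1/(1 - 64)) = -17377 + √(-1/1964 + 1/(-63)) = -17377 + √(-1/1964 - 1/63) = -17377 + √(-2027/123732) = -17377 + I*√6966799/20622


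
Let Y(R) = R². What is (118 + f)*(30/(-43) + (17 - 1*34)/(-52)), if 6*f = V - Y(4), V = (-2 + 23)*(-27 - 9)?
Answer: 6632/1677 ≈ 3.9547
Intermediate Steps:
V = -756 (V = 21*(-36) = -756)
f = -386/3 (f = (-756 - 1*4²)/6 = (-756 - 1*16)/6 = (-756 - 16)/6 = (⅙)*(-772) = -386/3 ≈ -128.67)
(118 + f)*(30/(-43) + (17 - 1*34)/(-52)) = (118 - 386/3)*(30/(-43) + (17 - 1*34)/(-52)) = -32*(30*(-1/43) + (17 - 34)*(-1/52))/3 = -32*(-30/43 - 17*(-1/52))/3 = -32*(-30/43 + 17/52)/3 = -32/3*(-829/2236) = 6632/1677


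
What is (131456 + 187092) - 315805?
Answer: 2743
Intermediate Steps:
(131456 + 187092) - 315805 = 318548 - 315805 = 2743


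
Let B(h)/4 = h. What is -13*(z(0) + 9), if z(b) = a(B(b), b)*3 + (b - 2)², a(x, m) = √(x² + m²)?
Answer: -169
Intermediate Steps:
B(h) = 4*h
a(x, m) = √(m² + x²)
z(b) = (-2 + b)² + 3*√17*√(b²) (z(b) = √(b² + (4*b)²)*3 + (b - 2)² = √(b² + 16*b²)*3 + (-2 + b)² = √(17*b²)*3 + (-2 + b)² = (√17*√(b²))*3 + (-2 + b)² = 3*√17*√(b²) + (-2 + b)² = (-2 + b)² + 3*√17*√(b²))
-13*(z(0) + 9) = -13*(((-2 + 0)² + 3*√17*√(0²)) + 9) = -13*(((-2)² + 3*√17*√0) + 9) = -13*((4 + 3*√17*0) + 9) = -13*((4 + 0) + 9) = -13*(4 + 9) = -13*13 = -169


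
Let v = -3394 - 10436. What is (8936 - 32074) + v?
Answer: -36968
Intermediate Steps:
v = -13830
(8936 - 32074) + v = (8936 - 32074) - 13830 = -23138 - 13830 = -36968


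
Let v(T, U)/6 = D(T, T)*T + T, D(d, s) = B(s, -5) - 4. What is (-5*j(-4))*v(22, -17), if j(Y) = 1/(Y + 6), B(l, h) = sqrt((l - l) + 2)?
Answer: 990 - 330*sqrt(2) ≈ 523.31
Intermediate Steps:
B(l, h) = sqrt(2) (B(l, h) = sqrt(0 + 2) = sqrt(2))
D(d, s) = -4 + sqrt(2) (D(d, s) = sqrt(2) - 4 = -4 + sqrt(2))
v(T, U) = 6*T + 6*T*(-4 + sqrt(2)) (v(T, U) = 6*((-4 + sqrt(2))*T + T) = 6*(T*(-4 + sqrt(2)) + T) = 6*(T + T*(-4 + sqrt(2))) = 6*T + 6*T*(-4 + sqrt(2)))
j(Y) = 1/(6 + Y)
(-5*j(-4))*v(22, -17) = (-5/(6 - 4))*(6*22*(-3 + sqrt(2))) = (-5/2)*(-396 + 132*sqrt(2)) = (-5*1/2)*(-396 + 132*sqrt(2)) = -5*(-396 + 132*sqrt(2))/2 = 990 - 330*sqrt(2)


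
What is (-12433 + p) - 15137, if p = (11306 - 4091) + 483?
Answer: -19872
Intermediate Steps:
p = 7698 (p = 7215 + 483 = 7698)
(-12433 + p) - 15137 = (-12433 + 7698) - 15137 = -4735 - 15137 = -19872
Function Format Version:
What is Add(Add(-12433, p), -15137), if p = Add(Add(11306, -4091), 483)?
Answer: -19872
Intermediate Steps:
p = 7698 (p = Add(7215, 483) = 7698)
Add(Add(-12433, p), -15137) = Add(Add(-12433, 7698), -15137) = Add(-4735, -15137) = -19872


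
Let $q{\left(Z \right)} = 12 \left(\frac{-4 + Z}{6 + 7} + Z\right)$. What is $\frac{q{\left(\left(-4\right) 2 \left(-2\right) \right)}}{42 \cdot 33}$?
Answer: $\frac{40}{273} \approx 0.14652$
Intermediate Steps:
$q{\left(Z \right)} = - \frac{48}{13} + \frac{168 Z}{13}$ ($q{\left(Z \right)} = 12 \left(\frac{-4 + Z}{13} + Z\right) = 12 \left(\left(-4 + Z\right) \frac{1}{13} + Z\right) = 12 \left(\left(- \frac{4}{13} + \frac{Z}{13}\right) + Z\right) = 12 \left(- \frac{4}{13} + \frac{14 Z}{13}\right) = - \frac{48}{13} + \frac{168 Z}{13}$)
$\frac{q{\left(\left(-4\right) 2 \left(-2\right) \right)}}{42 \cdot 33} = \frac{- \frac{48}{13} + \frac{168 \left(-4\right) 2 \left(-2\right)}{13}}{42 \cdot 33} = \frac{- \frac{48}{13} + \frac{168 \left(\left(-8\right) \left(-2\right)\right)}{13}}{1386} = \left(- \frac{48}{13} + \frac{168}{13} \cdot 16\right) \frac{1}{1386} = \left(- \frac{48}{13} + \frac{2688}{13}\right) \frac{1}{1386} = \frac{2640}{13} \cdot \frac{1}{1386} = \frac{40}{273}$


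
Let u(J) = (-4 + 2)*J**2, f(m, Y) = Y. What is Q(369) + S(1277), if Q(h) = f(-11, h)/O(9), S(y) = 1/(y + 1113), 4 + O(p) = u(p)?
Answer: -220436/99185 ≈ -2.2225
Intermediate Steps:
u(J) = -2*J**2
O(p) = -4 - 2*p**2
S(y) = 1/(1113 + y)
Q(h) = -h/166 (Q(h) = h/(-4 - 2*9**2) = h/(-4 - 2*81) = h/(-4 - 162) = h/(-166) = h*(-1/166) = -h/166)
Q(369) + S(1277) = -1/166*369 + 1/(1113 + 1277) = -369/166 + 1/2390 = -220436/99185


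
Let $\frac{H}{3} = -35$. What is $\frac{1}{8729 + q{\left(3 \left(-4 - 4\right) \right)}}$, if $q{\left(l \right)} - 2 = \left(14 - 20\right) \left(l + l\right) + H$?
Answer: $\frac{1}{8914} \approx 0.00011218$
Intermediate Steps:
$H = -105$ ($H = 3 \left(-35\right) = -105$)
$q{\left(l \right)} = -103 - 12 l$ ($q{\left(l \right)} = 2 + \left(\left(14 - 20\right) \left(l + l\right) - 105\right) = 2 - \left(105 + 6 \cdot 2 l\right) = 2 - \left(105 + 12 l\right) = -103 - 12 l$)
$\frac{1}{8729 + q{\left(3 \left(-4 - 4\right) \right)}} = \frac{1}{8729 - \left(103 + 12 \cdot 3 \left(-4 - 4\right)\right)} = \frac{1}{8729 - \left(103 + 12 \cdot 3 \left(-8\right)\right)} = \frac{1}{8729 - -185} = \frac{1}{8729 + \left(-103 + 288\right)} = \frac{1}{8729 + 185} = \frac{1}{8914}$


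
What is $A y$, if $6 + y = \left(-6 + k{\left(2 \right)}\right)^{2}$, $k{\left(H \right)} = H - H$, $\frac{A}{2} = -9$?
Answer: $-540$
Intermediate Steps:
$A = -18$ ($A = 2 \left(-9\right) = -18$)
$k{\left(H \right)} = 0$
$y = 30$ ($y = -6 + \left(-6 + 0\right)^{2} = -6 + \left(-6\right)^{2} = -6 + 36 = 30$)
$A y = \left(-18\right) 30 = -540$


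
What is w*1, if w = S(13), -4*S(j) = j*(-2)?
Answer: 13/2 ≈ 6.5000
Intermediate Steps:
S(j) = j/2 (S(j) = -j*(-2)/4 = -(-1)*j/2 = j/2)
w = 13/2 (w = (½)*13 = 13/2 ≈ 6.5000)
w*1 = (13/2)*1 = 13/2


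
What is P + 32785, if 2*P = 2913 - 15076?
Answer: 53407/2 ≈ 26704.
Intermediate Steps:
P = -12163/2 (P = (2913 - 15076)/2 = (½)*(-12163) = -12163/2 ≈ -6081.5)
P + 32785 = -12163/2 + 32785 = 53407/2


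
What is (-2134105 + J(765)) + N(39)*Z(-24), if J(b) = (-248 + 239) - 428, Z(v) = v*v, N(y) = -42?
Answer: -2158734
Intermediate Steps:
Z(v) = v**2
J(b) = -437 (J(b) = -9 - 428 = -437)
(-2134105 + J(765)) + N(39)*Z(-24) = (-2134105 - 437) - 42*(-24)**2 = -2134542 - 42*576 = -2134542 - 24192 = -2158734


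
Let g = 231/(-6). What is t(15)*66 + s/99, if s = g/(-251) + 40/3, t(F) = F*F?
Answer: 2214066211/149094 ≈ 14850.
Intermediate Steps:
t(F) = F²
g = -77/2 (g = 231*(-⅙) = -77/2 ≈ -38.500)
s = 20311/1506 (s = -77/2/(-251) + 40/3 = -77/2*(-1/251) + 40*(⅓) = 77/502 + 40/3 = 20311/1506 ≈ 13.487)
t(15)*66 + s/99 = 15²*66 + (20311/1506)/99 = 225*66 + (20311/1506)*(1/99) = 14850 + 20311/149094 = 2214066211/149094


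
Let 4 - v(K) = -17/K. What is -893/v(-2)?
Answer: 1786/9 ≈ 198.44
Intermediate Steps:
v(K) = 4 + 17/K (v(K) = 4 - (-17)/K = 4 + 17/K)
-893/v(-2) = -893/(4 + 17/(-2)) = -893/(4 + 17*(-½)) = -893/(4 - 17/2) = -893/(-9/2) = -893*(-2/9) = 1786/9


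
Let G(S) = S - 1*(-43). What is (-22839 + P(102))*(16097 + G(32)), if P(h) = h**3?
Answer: 16792503468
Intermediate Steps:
G(S) = 43 + S (G(S) = S + 43 = 43 + S)
(-22839 + P(102))*(16097 + G(32)) = (-22839 + 102**3)*(16097 + (43 + 32)) = (-22839 + 1061208)*(16097 + 75) = 1038369*16172 = 16792503468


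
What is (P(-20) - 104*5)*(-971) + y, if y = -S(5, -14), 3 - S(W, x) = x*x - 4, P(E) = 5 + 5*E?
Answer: 597354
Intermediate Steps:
S(W, x) = 7 - x**2 (S(W, x) = 3 - (x*x - 4) = 3 - (x**2 - 4) = 3 - (-4 + x**2) = 3 + (4 - x**2) = 7 - x**2)
y = 189 (y = -(7 - 1*(-14)**2) = -(7 - 1*196) = -(7 - 196) = -1*(-189) = 189)
(P(-20) - 104*5)*(-971) + y = ((5 + 5*(-20)) - 104*5)*(-971) + 189 = ((5 - 100) - 1*520)*(-971) + 189 = (-95 - 520)*(-971) + 189 = -615*(-971) + 189 = 597165 + 189 = 597354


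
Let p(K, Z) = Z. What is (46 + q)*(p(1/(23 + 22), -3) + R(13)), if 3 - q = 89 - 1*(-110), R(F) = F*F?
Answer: -24900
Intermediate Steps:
R(F) = F²
q = -196 (q = 3 - (89 - 1*(-110)) = 3 - (89 + 110) = 3 - 1*199 = 3 - 199 = -196)
(46 + q)*(p(1/(23 + 22), -3) + R(13)) = (46 - 196)*(-3 + 13²) = -150*(-3 + 169) = -150*166 = -24900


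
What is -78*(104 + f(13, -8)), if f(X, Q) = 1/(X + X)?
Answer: -8115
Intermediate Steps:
f(X, Q) = 1/(2*X)
-78*(104 + f(13, -8)) = -78*(104 + (½)/13) = -78*(104 + (½)*(1/13)) = -78*(104 + 1/26) = -78*2705/26 = -8115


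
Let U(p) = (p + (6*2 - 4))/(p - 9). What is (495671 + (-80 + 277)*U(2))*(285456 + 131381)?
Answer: 1445476919499/7 ≈ 2.0650e+11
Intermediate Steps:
U(p) = (8 + p)/(-9 + p) (U(p) = (p + (12 - 4))/(-9 + p) = (p + 8)/(-9 + p) = (8 + p)/(-9 + p))
(495671 + (-80 + 277)*U(2))*(285456 + 131381) = (495671 + (-80 + 277)*((8 + 2)/(-9 + 2)))*(285456 + 131381) = (495671 + 197*(10/(-7)))*416837 = (495671 + 197*(-⅐*10))*416837 = (495671 + 197*(-10/7))*416837 = (495671 - 1970/7)*416837 = (3467727/7)*416837 = 1445476919499/7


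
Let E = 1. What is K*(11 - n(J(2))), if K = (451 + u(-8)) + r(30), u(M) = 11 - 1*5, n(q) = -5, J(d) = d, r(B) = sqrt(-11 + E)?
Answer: 7312 + 16*I*sqrt(10) ≈ 7312.0 + 50.596*I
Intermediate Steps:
r(B) = I*sqrt(10) (r(B) = sqrt(-11 + 1) = sqrt(-10) = I*sqrt(10))
u(M) = 6 (u(M) = 11 - 5 = 6)
K = 457 + I*sqrt(10) (K = (451 + 6) + I*sqrt(10) = 457 + I*sqrt(10) ≈ 457.0 + 3.1623*I)
K*(11 - n(J(2))) = (457 + I*sqrt(10))*(11 - 1*(-5)) = (457 + I*sqrt(10))*(11 + 5) = (457 + I*sqrt(10))*16 = 7312 + 16*I*sqrt(10)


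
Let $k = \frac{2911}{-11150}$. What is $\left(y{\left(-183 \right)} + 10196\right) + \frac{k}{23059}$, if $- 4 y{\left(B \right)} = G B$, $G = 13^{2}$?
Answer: $\frac{9218730509853}{514215700} \approx 17928.0$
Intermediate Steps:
$G = 169$
$k = - \frac{2911}{11150}$ ($k = 2911 \left(- \frac{1}{11150}\right) = - \frac{2911}{11150} \approx -0.26108$)
$y{\left(B \right)} = - \frac{169 B}{4}$
$\left(y{\left(-183 \right)} + 10196\right) + \frac{k}{23059} = \left(\left(- \frac{169}{4}\right) \left(-183\right) + 10196\right) - \frac{2911}{11150 \cdot 23059} = \left(\frac{30927}{4} + 10196\right) - \frac{2911}{257107850} = \frac{71711}{4} - \frac{2911}{257107850} = \frac{9218730509853}{514215700}$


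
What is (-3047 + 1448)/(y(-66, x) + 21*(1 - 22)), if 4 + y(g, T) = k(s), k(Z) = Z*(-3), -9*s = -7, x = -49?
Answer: 4797/1342 ≈ 3.5745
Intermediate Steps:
s = 7/9 (s = -1/9*(-7) = 7/9 ≈ 0.77778)
k(Z) = -3*Z
y(g, T) = -19/3 (y(g, T) = -4 - 3*7/9 = -4 - 7/3 = -19/3)
(-3047 + 1448)/(y(-66, x) + 21*(1 - 22)) = (-3047 + 1448)/(-19/3 + 21*(1 - 22)) = -1599/(-19/3 + 21*(-21)) = -1599/(-19/3 - 441) = -1599/(-1342/3) = -1599*(-3/1342) = 4797/1342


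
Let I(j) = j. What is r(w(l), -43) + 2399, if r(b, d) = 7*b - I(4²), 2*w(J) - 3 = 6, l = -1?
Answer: 4829/2 ≈ 2414.5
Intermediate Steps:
w(J) = 9/2 (w(J) = 3/2 + (½)*6 = 3/2 + 3 = 9/2)
r(b, d) = -16 + 7*b (r(b, d) = 7*b - 1*4² = 7*b - 1*16 = 7*b - 16 = -16 + 7*b)
r(w(l), -43) + 2399 = (-16 + 7*(9/2)) + 2399 = (-16 + 63/2) + 2399 = 31/2 + 2399 = 4829/2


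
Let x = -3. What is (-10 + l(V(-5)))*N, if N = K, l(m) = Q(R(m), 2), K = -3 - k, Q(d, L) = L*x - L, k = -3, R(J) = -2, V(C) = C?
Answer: 0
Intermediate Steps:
Q(d, L) = -4*L (Q(d, L) = L*(-3) - L = -3*L - L = -4*L)
K = 0 (K = -3 - 1*(-3) = -3 + 3 = 0)
l(m) = -8 (l(m) = -4*2 = -8)
N = 0
(-10 + l(V(-5)))*N = (-10 - 8)*0 = -18*0 = 0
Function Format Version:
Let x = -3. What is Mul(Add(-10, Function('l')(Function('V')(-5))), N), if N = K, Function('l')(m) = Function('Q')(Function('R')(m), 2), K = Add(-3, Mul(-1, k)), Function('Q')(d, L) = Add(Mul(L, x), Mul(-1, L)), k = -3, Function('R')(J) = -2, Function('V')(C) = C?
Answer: 0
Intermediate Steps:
Function('Q')(d, L) = Mul(-4, L) (Function('Q')(d, L) = Add(Mul(L, -3), Mul(-1, L)) = Add(Mul(-3, L), Mul(-1, L)) = Mul(-4, L))
K = 0 (K = Add(-3, Mul(-1, -3)) = Add(-3, 3) = 0)
Function('l')(m) = -8 (Function('l')(m) = Mul(-4, 2) = -8)
N = 0
Mul(Add(-10, Function('l')(Function('V')(-5))), N) = Mul(Add(-10, -8), 0) = Mul(-18, 0) = 0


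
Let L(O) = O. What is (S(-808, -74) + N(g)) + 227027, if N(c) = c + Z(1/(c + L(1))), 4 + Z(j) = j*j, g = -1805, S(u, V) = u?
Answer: 730323494561/3254416 ≈ 2.2441e+5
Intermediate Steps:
Z(j) = -4 + j² (Z(j) = -4 + j*j = -4 + j²)
N(c) = -4 + c + (1 + c)⁻² (N(c) = c + (-4 + (1/(c + 1))²) = c + (-4 + (1/(1 + c))²) = c + (-4 + (1 + c)⁻²) = -4 + c + (1 + c)⁻²)
(S(-808, -74) + N(g)) + 227027 = (-808 + (-4 - 1805 + (1 - 1805)⁻²)) + 227027 = (-808 + (-4 - 1805 + (-1804)⁻²)) + 227027 = (-808 + (-4 - 1805 + 1/3254416)) + 227027 = (-808 - 5887238543/3254416) + 227027 = -8516806671/3254416 + 227027 = 730323494561/3254416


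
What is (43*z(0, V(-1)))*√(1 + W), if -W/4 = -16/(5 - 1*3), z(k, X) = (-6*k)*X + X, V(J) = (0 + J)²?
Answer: 43*√33 ≈ 247.02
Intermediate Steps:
V(J) = J²
z(k, X) = X - 6*X*k (z(k, X) = -6*X*k + X = X - 6*X*k)
W = 32 (W = -(-64)/(5 - 1*3) = -(-64)/(5 - 3) = -(-64)/2 = -4*(-8) = 32)
(43*z(0, V(-1)))*√(1 + W) = (43*((-1)²*(1 - 6*0)))*√(1 + 32) = (43*(1*(1 + 0)))*√33 = (43*(1*1))*√33 = (43*1)*√33 = 43*√33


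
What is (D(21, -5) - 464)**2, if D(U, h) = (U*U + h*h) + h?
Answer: 9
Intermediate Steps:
D(U, h) = h + U**2 + h**2 (D(U, h) = (U**2 + h**2) + h = h + U**2 + h**2)
(D(21, -5) - 464)**2 = ((-5 + 21**2 + (-5)**2) - 464)**2 = ((-5 + 441 + 25) - 464)**2 = (461 - 464)**2 = (-3)**2 = 9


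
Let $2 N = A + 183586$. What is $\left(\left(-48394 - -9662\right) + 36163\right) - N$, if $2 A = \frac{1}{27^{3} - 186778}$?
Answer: $- \frac{63069673559}{668380} \approx -94362.0$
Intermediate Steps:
$A = - \frac{1}{334190}$ ($A = \frac{1}{2 \left(27^{3} - 186778\right)} = \frac{1}{2 \left(19683 - 186778\right)} = \frac{1}{2 \left(-167095\right)} = \frac{1}{2} \left(- \frac{1}{167095}\right) = - \frac{1}{334190} \approx -2.9923 \cdot 10^{-6}$)
$N = \frac{61352605339}{668380}$ ($N = \frac{- \frac{1}{334190} + 183586}{2} = \frac{1}{2} \cdot \frac{61352605339}{334190} = \frac{61352605339}{668380} \approx 91793.0$)
$\left(\left(-48394 - -9662\right) + 36163\right) - N = \left(\left(-48394 - -9662\right) + 36163\right) - \frac{61352605339}{668380} = \left(\left(-48394 + \left(-6497 + 16159\right)\right) + 36163\right) - \frac{61352605339}{668380} = \left(\left(-48394 + 9662\right) + 36163\right) - \frac{61352605339}{668380} = \left(-38732 + 36163\right) - \frac{61352605339}{668380} = -2569 - \frac{61352605339}{668380} = - \frac{63069673559}{668380}$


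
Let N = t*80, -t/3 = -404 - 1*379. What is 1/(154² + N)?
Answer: 1/211636 ≈ 4.7251e-6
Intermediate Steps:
t = 2349 (t = -3*(-404 - 1*379) = -3*(-404 - 379) = -3*(-783) = 2349)
N = 187920 (N = 2349*80 = 187920)
1/(154² + N) = 1/(154² + 187920) = 1/(23716 + 187920) = 1/211636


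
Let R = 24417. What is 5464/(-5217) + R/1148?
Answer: 121110817/5989116 ≈ 20.222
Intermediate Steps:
5464/(-5217) + R/1148 = 5464/(-5217) + 24417/1148 = 5464*(-1/5217) + 24417*(1/1148) = -5464/5217 + 24417/1148 = 121110817/5989116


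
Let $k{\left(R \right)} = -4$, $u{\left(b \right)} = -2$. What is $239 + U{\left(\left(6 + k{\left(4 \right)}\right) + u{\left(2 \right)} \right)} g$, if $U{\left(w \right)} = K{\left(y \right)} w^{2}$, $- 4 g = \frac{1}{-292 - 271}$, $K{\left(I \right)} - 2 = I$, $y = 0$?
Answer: $239$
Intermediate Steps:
$K{\left(I \right)} = 2 + I$
$g = \frac{1}{2252}$ ($g = - \frac{1}{4 \left(-292 - 271\right)} = - \frac{1}{4 \left(-563\right)} = \left(- \frac{1}{4}\right) \left(- \frac{1}{563}\right) = \frac{1}{2252} \approx 0.00044405$)
$U{\left(w \right)} = 2 w^{2}$ ($U{\left(w \right)} = \left(2 + 0\right) w^{2} = 2 w^{2}$)
$239 + U{\left(\left(6 + k{\left(4 \right)}\right) + u{\left(2 \right)} \right)} g = 239 + 2 \left(\left(6 - 4\right) - 2\right)^{2} \cdot \frac{1}{2252} = 239 + 2 \left(2 - 2\right)^{2} \cdot \frac{1}{2252} = 239 + 2 \cdot 0^{2} \cdot \frac{1}{2252} = 239 + 2 \cdot 0 \cdot \frac{1}{2252} = 239 + 0 \cdot \frac{1}{2252} = 239 + 0 = 239$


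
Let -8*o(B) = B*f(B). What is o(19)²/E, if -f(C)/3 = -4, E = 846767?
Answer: 3249/3387068 ≈ 0.00095924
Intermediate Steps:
f(C) = 12 (f(C) = -3*(-4) = 12)
o(B) = -3*B/2 (o(B) = -B*12/8 = -3*B/2)
o(19)²/E = (-3/2*19)²/846767 = (-57/2)²*(1/846767) = (3249/4)*(1/846767) = 3249/3387068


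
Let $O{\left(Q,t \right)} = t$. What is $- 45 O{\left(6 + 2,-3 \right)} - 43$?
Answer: $92$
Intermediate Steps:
$- 45 O{\left(6 + 2,-3 \right)} - 43 = \left(-45\right) \left(-3\right) - 43 = 135 - 43 = 92$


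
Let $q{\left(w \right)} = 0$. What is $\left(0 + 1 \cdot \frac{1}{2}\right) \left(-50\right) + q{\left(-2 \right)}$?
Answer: $-25$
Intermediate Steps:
$\left(0 + 1 \cdot \frac{1}{2}\right) \left(-50\right) + q{\left(-2 \right)} = \left(0 + 1 \cdot \frac{1}{2}\right) \left(-50\right) + 0 = \left(0 + \frac{1}{2}\right) \left(-50\right) + 0 = \frac{1}{2} \left(-50\right) + 0 = -25 + 0 = -25$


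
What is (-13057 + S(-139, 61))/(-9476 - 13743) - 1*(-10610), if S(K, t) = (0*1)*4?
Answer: 246366647/23219 ≈ 10611.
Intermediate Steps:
S(K, t) = 0 (S(K, t) = 0*4 = 0)
(-13057 + S(-139, 61))/(-9476 - 13743) - 1*(-10610) = (-13057 + 0)/(-9476 - 13743) - 1*(-10610) = -13057/(-23219) + 10610 = -13057*(-1/23219) + 10610 = 13057/23219 + 10610 = 246366647/23219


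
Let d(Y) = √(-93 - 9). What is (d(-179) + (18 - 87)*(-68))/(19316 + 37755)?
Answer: 4692/57071 + I*√102/57071 ≈ 0.082213 + 0.00017696*I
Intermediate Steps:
d(Y) = I*√102 (d(Y) = √(-102) = I*√102)
(d(-179) + (18 - 87)*(-68))/(19316 + 37755) = (I*√102 + (18 - 87)*(-68))/(19316 + 37755) = (I*√102 - 69*(-68))/57071 = (I*√102 + 4692)*(1/57071) = (4692 + I*√102)*(1/57071) = 4692/57071 + I*√102/57071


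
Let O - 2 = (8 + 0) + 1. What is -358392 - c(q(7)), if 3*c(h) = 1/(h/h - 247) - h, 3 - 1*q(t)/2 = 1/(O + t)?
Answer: -793475539/2214 ≈ -3.5839e+5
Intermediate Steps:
O = 11 (O = 2 + ((8 + 0) + 1) = 2 + (8 + 1) = 2 + 9 = 11)
q(t) = 6 - 2/(11 + t)
c(h) = -1/738 - h/3 (c(h) = (1/(h/h - 247) - h)/3 = (1/(1 - 247) - h)/3 = (1/(-246) - h)/3 = (-1/246 - h)/3 = -1/738 - h/3)
-358392 - c(q(7)) = -358392 - (-1/738 - 2*(32 + 3*7)/(3*(11 + 7))) = -358392 - (-1/738 - 2*(32 + 21)/(3*18)) = -358392 - (-1/738 - 2*53/(3*18)) = -358392 - (-1/738 - ⅓*53/9) = -358392 - (-1/738 - 53/27) = -358392 - 1*(-4349/2214) = -358392 + 4349/2214 = -793475539/2214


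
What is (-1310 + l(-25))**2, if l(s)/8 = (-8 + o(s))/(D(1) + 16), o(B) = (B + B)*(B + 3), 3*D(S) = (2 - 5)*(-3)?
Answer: 260951716/361 ≈ 7.2286e+5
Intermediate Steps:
D(S) = 3 (D(S) = ((2 - 5)*(-3))/3 = (-3*(-3))/3 = (1/3)*9 = 3)
o(B) = 2*B*(3 + B) (o(B) = (2*B)*(3 + B) = 2*B*(3 + B))
l(s) = -64/19 + 16*s*(3 + s)/19 (l(s) = 8*((-8 + 2*s*(3 + s))/(3 + 16)) = 8*((-8 + 2*s*(3 + s))/19) = 8*((-8 + 2*s*(3 + s))*(1/19)) = 8*(-8/19 + 2*s*(3 + s)/19) = -64/19 + 16*s*(3 + s)/19)
(-1310 + l(-25))**2 = (-1310 + (-64/19 + (16/19)*(-25)*(3 - 25)))**2 = (-1310 + (-64/19 + (16/19)*(-25)*(-22)))**2 = (-1310 + (-64/19 + 8800/19))**2 = (-1310 + 8736/19)**2 = (-16154/19)**2 = 260951716/361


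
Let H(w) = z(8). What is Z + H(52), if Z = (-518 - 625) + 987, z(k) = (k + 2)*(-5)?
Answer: -206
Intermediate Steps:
z(k) = -10 - 5*k (z(k) = (2 + k)*(-5) = -10 - 5*k)
H(w) = -50 (H(w) = -10 - 5*8 = -10 - 40 = -50)
Z = -156 (Z = -1143 + 987 = -156)
Z + H(52) = -156 - 50 = -206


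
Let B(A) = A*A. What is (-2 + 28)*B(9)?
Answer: 2106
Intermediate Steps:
B(A) = A**2
(-2 + 28)*B(9) = (-2 + 28)*9**2 = 26*81 = 2106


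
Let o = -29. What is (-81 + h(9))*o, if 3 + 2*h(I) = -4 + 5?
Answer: 2378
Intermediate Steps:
h(I) = -1 (h(I) = -3/2 + (-4 + 5)/2 = -3/2 + (½)*1 = -3/2 + ½ = -1)
(-81 + h(9))*o = (-81 - 1)*(-29) = -82*(-29) = 2378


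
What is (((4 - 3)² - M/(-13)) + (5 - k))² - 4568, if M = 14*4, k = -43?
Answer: -291743/169 ≈ -1726.3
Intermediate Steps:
M = 56
(((4 - 3)² - M/(-13)) + (5 - k))² - 4568 = (((4 - 3)² - 56/(-13)) + (5 - 1*(-43)))² - 4568 = ((1² - 56*(-1)/13) + (5 + 43))² - 4568 = ((1 - 1*(-56/13)) + 48)² - 4568 = ((1 + 56/13) + 48)² - 4568 = (69/13 + 48)² - 4568 = (693/13)² - 4568 = 480249/169 - 4568 = -291743/169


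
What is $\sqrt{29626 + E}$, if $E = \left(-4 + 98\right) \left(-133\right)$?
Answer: $2 \sqrt{4281} \approx 130.86$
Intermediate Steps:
$E = -12502$ ($E = 94 \left(-133\right) = -12502$)
$\sqrt{29626 + E} = \sqrt{29626 - 12502} = \sqrt{17124} = 2 \sqrt{4281}$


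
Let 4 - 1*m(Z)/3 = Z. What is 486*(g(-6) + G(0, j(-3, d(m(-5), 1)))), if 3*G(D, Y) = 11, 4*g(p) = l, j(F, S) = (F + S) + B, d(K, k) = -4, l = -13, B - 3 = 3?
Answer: 405/2 ≈ 202.50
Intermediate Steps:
B = 6 (B = 3 + 3 = 6)
m(Z) = 12 - 3*Z
j(F, S) = 6 + F + S (j(F, S) = (F + S) + 6 = 6 + F + S)
g(p) = -13/4 (g(p) = (1/4)*(-13) = -13/4)
G(D, Y) = 11/3 (G(D, Y) = (1/3)*11 = 11/3)
486*(g(-6) + G(0, j(-3, d(m(-5), 1)))) = 486*(-13/4 + 11/3) = 486*(5/12) = 405/2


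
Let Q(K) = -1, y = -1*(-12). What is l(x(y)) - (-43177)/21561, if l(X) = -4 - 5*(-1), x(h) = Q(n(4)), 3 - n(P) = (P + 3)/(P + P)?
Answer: 64738/21561 ≈ 3.0026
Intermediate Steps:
n(P) = 3 - (3 + P)/(2*P) (n(P) = 3 - (P + 3)/(P + P) = 3 - (3 + P)/(2*P))
y = 12
x(h) = -1
l(X) = 1 (l(X) = -4 + 5 = 1)
l(x(y)) - (-43177)/21561 = 1 - (-43177)/21561 = 1 - 1*(-43177/21561) = 1 + 43177/21561 = 64738/21561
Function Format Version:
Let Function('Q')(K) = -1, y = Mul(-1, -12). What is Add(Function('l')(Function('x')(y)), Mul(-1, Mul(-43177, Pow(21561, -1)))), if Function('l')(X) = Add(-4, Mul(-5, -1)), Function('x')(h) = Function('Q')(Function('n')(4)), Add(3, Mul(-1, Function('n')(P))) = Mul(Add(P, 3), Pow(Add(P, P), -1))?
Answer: Rational(64738, 21561) ≈ 3.0026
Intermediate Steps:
Function('n')(P) = Add(3, Mul(Rational(-1, 2), Pow(P, -1), Add(3, P))) (Function('n')(P) = Add(3, Mul(-1, Mul(Add(P, 3), Pow(Add(P, P), -1)))) = Add(3, Mul(-1, Mul(Add(3, P), Pow(Mul(2, P), -1)))) = Add(3, Mul(-1, Mul(Add(3, P), Mul(Rational(1, 2), Pow(P, -1))))) = Add(3, Mul(-1, Mul(Rational(1, 2), Pow(P, -1), Add(3, P)))) = Add(3, Mul(Rational(-1, 2), Pow(P, -1), Add(3, P))))
y = 12
Function('x')(h) = -1
Function('l')(X) = 1 (Function('l')(X) = Add(-4, 5) = 1)
Add(Function('l')(Function('x')(y)), Mul(-1, Mul(-43177, Pow(21561, -1)))) = Add(1, Mul(-1, Mul(-43177, Pow(21561, -1)))) = Add(1, Mul(-1, Mul(-43177, Rational(1, 21561)))) = Add(1, Mul(-1, Rational(-43177, 21561))) = Add(1, Rational(43177, 21561)) = Rational(64738, 21561)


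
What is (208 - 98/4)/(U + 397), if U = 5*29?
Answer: 367/1084 ≈ 0.33856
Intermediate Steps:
U = 145
(208 - 98/4)/(U + 397) = (208 - 98/4)/(145 + 397) = (208 - 98*¼)/542 = (208 - 49/2)*(1/542) = (367/2)*(1/542) = 367/1084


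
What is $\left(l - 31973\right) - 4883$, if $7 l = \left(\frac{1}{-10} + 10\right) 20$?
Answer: $- \frac{257794}{7} \approx -36828.0$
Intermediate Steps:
$l = \frac{198}{7}$ ($l = \frac{\left(\frac{1}{-10} + 10\right) 20}{7} = \frac{\left(- \frac{1}{10} + 10\right) 20}{7} = \frac{\frac{99}{10} \cdot 20}{7} = \frac{1}{7} \cdot 198 = \frac{198}{7} \approx 28.286$)
$\left(l - 31973\right) - 4883 = \left(\frac{198}{7} - 31973\right) - 4883 = - \frac{223613}{7} - 4883 = - \frac{257794}{7}$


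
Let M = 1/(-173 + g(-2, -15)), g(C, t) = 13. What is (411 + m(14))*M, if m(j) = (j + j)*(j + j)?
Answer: -239/32 ≈ -7.4688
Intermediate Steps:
m(j) = 4*j² (m(j) = (2*j)*(2*j) = 4*j²)
M = -1/160 (M = 1/(-173 + 13) = 1/(-160) = -1/160 ≈ -0.0062500)
(411 + m(14))*M = (411 + 4*14²)*(-1/160) = (411 + 4*196)*(-1/160) = (411 + 784)*(-1/160) = 1195*(-1/160) = -239/32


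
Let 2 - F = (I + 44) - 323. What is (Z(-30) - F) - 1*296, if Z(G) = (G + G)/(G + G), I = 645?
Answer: 69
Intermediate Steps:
F = -364 (F = 2 - ((645 + 44) - 323) = 2 - (689 - 323) = 2 - 1*366 = 2 - 366 = -364)
Z(G) = 1 (Z(G) = (2*G)/((2*G)) = (2*G)*(1/(2*G)) = 1)
(Z(-30) - F) - 1*296 = (1 - 1*(-364)) - 1*296 = (1 + 364) - 296 = 365 - 296 = 69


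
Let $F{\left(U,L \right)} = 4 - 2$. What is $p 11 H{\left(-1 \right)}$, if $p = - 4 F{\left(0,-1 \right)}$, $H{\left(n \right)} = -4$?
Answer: $352$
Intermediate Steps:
$F{\left(U,L \right)} = 2$ ($F{\left(U,L \right)} = 4 - 2 = 2$)
$p = -8$ ($p = \left(-4\right) 2 = -8$)
$p 11 H{\left(-1 \right)} = \left(-8\right) 11 \left(-4\right) = \left(-88\right) \left(-4\right) = 352$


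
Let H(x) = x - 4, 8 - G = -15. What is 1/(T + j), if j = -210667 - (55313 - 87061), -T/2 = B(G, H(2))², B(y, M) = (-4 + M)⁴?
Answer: -1/3538151 ≈ -2.8263e-7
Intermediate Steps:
G = 23 (G = 8 - 1*(-15) = 8 + 15 = 23)
H(x) = -4 + x
T = -3359232 (T = -2*(-4 + (-4 + 2))⁸ = -2*(-4 - 2)⁸ = -2*((-6)⁴)² = -2*1296² = -2*1679616 = -3359232)
j = -178919 (j = -210667 - 1*(-31748) = -210667 + 31748 = -178919)
1/(T + j) = 1/(-3359232 - 178919) = 1/(-3538151) = -1/3538151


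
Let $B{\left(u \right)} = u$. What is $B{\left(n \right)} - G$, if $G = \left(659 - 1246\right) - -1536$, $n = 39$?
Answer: $-910$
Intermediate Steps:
$G = 949$ ($G = \left(659 - 1246\right) + 1536 = -587 + 1536 = 949$)
$B{\left(n \right)} - G = 39 - 949 = -910$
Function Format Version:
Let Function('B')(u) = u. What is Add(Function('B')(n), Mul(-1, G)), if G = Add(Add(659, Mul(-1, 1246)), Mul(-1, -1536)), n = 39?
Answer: -910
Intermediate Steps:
G = 949 (G = Add(Add(659, -1246), 1536) = Add(-587, 1536) = 949)
Add(Function('B')(n), Mul(-1, G)) = Add(39, Mul(-1, 949)) = Add(39, -949) = -910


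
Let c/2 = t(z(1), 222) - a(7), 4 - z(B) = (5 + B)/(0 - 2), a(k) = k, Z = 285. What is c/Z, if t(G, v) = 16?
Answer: 6/95 ≈ 0.063158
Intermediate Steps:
z(B) = 13/2 + B/2 (z(B) = 4 - (5 + B)/(0 - 2) = 4 - (5 + B)/(-2) = 4 - (5 + B)*(-1)/2 = 4 - (-5/2 - B/2) = 4 + (5/2 + B/2) = 13/2 + B/2)
c = 18 (c = 2*(16 - 1*7) = 2*(16 - 7) = 2*9 = 18)
c/Z = 18/285 = 18*(1/285) = 6/95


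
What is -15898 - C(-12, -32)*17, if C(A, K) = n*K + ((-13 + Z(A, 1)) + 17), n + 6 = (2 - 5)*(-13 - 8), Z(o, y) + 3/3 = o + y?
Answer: 15246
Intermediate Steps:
Z(o, y) = -1 + o + y (Z(o, y) = -1 + (o + y) = -1 + o + y)
n = 57 (n = -6 + (2 - 5)*(-13 - 8) = -6 - 3*(-21) = -6 + 63 = 57)
C(A, K) = 4 + A + 57*K (C(A, K) = 57*K + ((-13 + (-1 + A + 1)) + 17) = 57*K + ((-13 + A) + 17) = 57*K + (4 + A) = 4 + A + 57*K)
-15898 - C(-12, -32)*17 = -15898 - (4 - 12 + 57*(-32))*17 = -15898 - (4 - 12 - 1824)*17 = -15898 - (-1832)*17 = -15898 - 1*(-31144) = -15898 + 31144 = 15246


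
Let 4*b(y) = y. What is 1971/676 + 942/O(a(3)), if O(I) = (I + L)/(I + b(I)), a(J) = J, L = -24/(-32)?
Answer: 638763/676 ≈ 944.92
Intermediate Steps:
L = ¾ (L = -24*(-1/32) = ¾ ≈ 0.75000)
b(y) = y/4
O(I) = 4*(¾ + I)/(5*I) (O(I) = (I + ¾)/(I + I/4) = (¾ + I)/((5*I/4)) = (¾ + I)*(4/(5*I)) = 4*(¾ + I)/(5*I))
1971/676 + 942/O(a(3)) = 1971/676 + 942/(((⅕)*(3 + 4*3)/3)) = 1971*(1/676) + 942/(((⅕)*(⅓)*(3 + 12))) = 1971/676 + 942/(((⅕)*(⅓)*15)) = 1971/676 + 942/1 = 1971/676 + 942*1 = 1971/676 + 942 = 638763/676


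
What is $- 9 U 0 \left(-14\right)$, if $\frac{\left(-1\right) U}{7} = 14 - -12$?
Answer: $0$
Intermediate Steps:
$U = -182$ ($U = - 7 \left(14 - -12\right) = - 7 \left(14 + 12\right) = \left(-7\right) 26 = -182$)
$- 9 U 0 \left(-14\right) = \left(-9\right) \left(-182\right) 0 \left(-14\right) = 1638 \cdot 0 = 0$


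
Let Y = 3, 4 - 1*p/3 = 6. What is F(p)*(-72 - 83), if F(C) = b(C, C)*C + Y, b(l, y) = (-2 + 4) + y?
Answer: -4185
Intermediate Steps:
p = -6 (p = 12 - 3*6 = 12 - 18 = -6)
b(l, y) = 2 + y
F(C) = 3 + C*(2 + C) (F(C) = (2 + C)*C + 3 = C*(2 + C) + 3 = 3 + C*(2 + C))
F(p)*(-72 - 83) = (3 - 6*(2 - 6))*(-72 - 83) = (3 - 6*(-4))*(-155) = (3 + 24)*(-155) = 27*(-155) = -4185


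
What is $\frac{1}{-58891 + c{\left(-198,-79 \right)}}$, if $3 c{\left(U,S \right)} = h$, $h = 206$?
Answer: $- \frac{3}{176467} \approx -1.7 \cdot 10^{-5}$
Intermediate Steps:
$c{\left(U,S \right)} = \frac{206}{3}$ ($c{\left(U,S \right)} = \frac{1}{3} \cdot 206 = \frac{206}{3}$)
$\frac{1}{-58891 + c{\left(-198,-79 \right)}} = \frac{1}{-58891 + \frac{206}{3}} = \frac{1}{- \frac{176467}{3}} = - \frac{3}{176467}$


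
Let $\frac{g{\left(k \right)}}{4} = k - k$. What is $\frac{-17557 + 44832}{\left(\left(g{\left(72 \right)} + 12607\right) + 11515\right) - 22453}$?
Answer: $\frac{27275}{1669} \approx 16.342$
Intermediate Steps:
$g{\left(k \right)} = 0$ ($g{\left(k \right)} = 4 \left(k - k\right) = 4 \cdot 0 = 0$)
$\frac{-17557 + 44832}{\left(\left(g{\left(72 \right)} + 12607\right) + 11515\right) - 22453} = \frac{-17557 + 44832}{\left(\left(0 + 12607\right) + 11515\right) - 22453} = \frac{27275}{\left(12607 + 11515\right) - 22453} = \frac{27275}{24122 - 22453} = \frac{27275}{1669}$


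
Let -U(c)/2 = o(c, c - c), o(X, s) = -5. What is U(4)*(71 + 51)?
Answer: 1220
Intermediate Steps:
U(c) = 10 (U(c) = -2*(-5) = 10)
U(4)*(71 + 51) = 10*(71 + 51) = 10*122 = 1220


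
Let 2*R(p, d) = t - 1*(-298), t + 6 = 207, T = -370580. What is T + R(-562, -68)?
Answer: -740661/2 ≈ -3.7033e+5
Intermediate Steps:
t = 201 (t = -6 + 207 = 201)
R(p, d) = 499/2 (R(p, d) = (201 - 1*(-298))/2 = (201 + 298)/2 = (½)*499 = 499/2)
T + R(-562, -68) = -370580 + 499/2 = -740661/2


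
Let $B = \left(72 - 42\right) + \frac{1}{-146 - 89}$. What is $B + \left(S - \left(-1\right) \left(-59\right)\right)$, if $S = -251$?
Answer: $- \frac{65801}{235} \approx -280.0$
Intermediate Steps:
$B = \frac{7049}{235}$ ($B = \left(72 - 42\right) + \frac{1}{-235} = 30 - \frac{1}{235} = \frac{7049}{235} \approx 29.996$)
$B + \left(S - \left(-1\right) \left(-59\right)\right) = \frac{7049}{235} - \left(251 - -59\right) = \frac{7049}{235} - 310 = - \frac{65801}{235}$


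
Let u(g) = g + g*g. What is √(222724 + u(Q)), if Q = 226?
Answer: √274026 ≈ 523.47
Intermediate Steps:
u(g) = g + g²
√(222724 + u(Q)) = √(222724 + 226*(1 + 226)) = √(222724 + 226*227) = √(222724 + 51302) = √274026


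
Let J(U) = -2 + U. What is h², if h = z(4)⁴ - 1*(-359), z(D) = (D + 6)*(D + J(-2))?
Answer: 128881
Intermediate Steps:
z(D) = (-4 + D)*(6 + D) (z(D) = (D + 6)*(D + (-2 - 2)) = (6 + D)*(D - 4) = (6 + D)*(-4 + D) = (-4 + D)*(6 + D))
h = 359 (h = (-24 + 4² + 2*4)⁴ - 1*(-359) = (-24 + 16 + 8)⁴ + 359 = 0⁴ + 359 = 0 + 359 = 359)
h² = 359² = 128881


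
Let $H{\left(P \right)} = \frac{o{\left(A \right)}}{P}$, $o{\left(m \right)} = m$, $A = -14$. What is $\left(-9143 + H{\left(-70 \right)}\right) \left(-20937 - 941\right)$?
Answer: $\frac{1000130892}{5} \approx 2.0003 \cdot 10^{8}$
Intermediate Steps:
$H{\left(P \right)} = - \frac{14}{P}$
$\left(-9143 + H{\left(-70 \right)}\right) \left(-20937 - 941\right) = \left(-9143 - \frac{14}{-70}\right) \left(-20937 - 941\right) = \left(-9143 - - \frac{1}{5}\right) \left(-21878\right) = \left(-9143 + \frac{1}{5}\right) \left(-21878\right) = \left(- \frac{45714}{5}\right) \left(-21878\right) = \frac{1000130892}{5}$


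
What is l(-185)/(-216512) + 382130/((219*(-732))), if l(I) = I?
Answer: -20676518395/8677151424 ≈ -2.3829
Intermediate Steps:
l(-185)/(-216512) + 382130/((219*(-732))) = -185/(-216512) + 382130/((219*(-732))) = -185*(-1/216512) + 382130/(-160308) = 185/216512 + 382130*(-1/160308) = 185/216512 - 191065/80154 = -20676518395/8677151424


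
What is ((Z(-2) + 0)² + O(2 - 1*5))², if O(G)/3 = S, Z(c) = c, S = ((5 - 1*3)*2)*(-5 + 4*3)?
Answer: 7744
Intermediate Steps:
S = 28 (S = ((5 - 3)*2)*(-5 + 12) = (2*2)*7 = 4*7 = 28)
O(G) = 84 (O(G) = 3*28 = 84)
((Z(-2) + 0)² + O(2 - 1*5))² = ((-2 + 0)² + 84)² = ((-2)² + 84)² = (4 + 84)² = 88² = 7744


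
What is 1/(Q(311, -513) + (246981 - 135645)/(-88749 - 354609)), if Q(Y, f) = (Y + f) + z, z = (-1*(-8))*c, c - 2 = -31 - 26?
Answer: -73893/47457862 ≈ -0.0015570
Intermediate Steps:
c = -55 (c = 2 + (-31 - 26) = 2 - 57 = -55)
z = -440 (z = -1*(-8)*(-55) = 8*(-55) = -440)
Q(Y, f) = -440 + Y + f (Q(Y, f) = (Y + f) - 440 = -440 + Y + f)
1/(Q(311, -513) + (246981 - 135645)/(-88749 - 354609)) = 1/((-440 + 311 - 513) + (246981 - 135645)/(-88749 - 354609)) = 1/(-642 + 111336/(-443358)) = 1/(-642 + 111336*(-1/443358)) = 1/(-642 - 18556/73893) = 1/(-47457862/73893) = -73893/47457862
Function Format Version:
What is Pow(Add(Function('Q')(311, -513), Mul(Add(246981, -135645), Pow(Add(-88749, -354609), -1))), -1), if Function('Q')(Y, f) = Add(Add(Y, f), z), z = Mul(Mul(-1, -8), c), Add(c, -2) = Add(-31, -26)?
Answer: Rational(-73893, 47457862) ≈ -0.0015570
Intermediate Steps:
c = -55 (c = Add(2, Add(-31, -26)) = Add(2, -57) = -55)
z = -440 (z = Mul(Mul(-1, -8), -55) = Mul(8, -55) = -440)
Function('Q')(Y, f) = Add(-440, Y, f) (Function('Q')(Y, f) = Add(Add(Y, f), -440) = Add(-440, Y, f))
Pow(Add(Function('Q')(311, -513), Mul(Add(246981, -135645), Pow(Add(-88749, -354609), -1))), -1) = Pow(Add(Add(-440, 311, -513), Mul(Add(246981, -135645), Pow(Add(-88749, -354609), -1))), -1) = Pow(Add(-642, Mul(111336, Pow(-443358, -1))), -1) = Pow(Add(-642, Mul(111336, Rational(-1, 443358))), -1) = Pow(Add(-642, Rational(-18556, 73893)), -1) = Pow(Rational(-47457862, 73893), -1) = Rational(-73893, 47457862)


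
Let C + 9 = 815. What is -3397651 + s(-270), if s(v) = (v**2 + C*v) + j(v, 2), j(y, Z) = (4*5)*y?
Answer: -3547771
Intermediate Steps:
C = 806 (C = -9 + 815 = 806)
j(y, Z) = 20*y
s(v) = v**2 + 826*v (s(v) = (v**2 + 806*v) + 20*v = v**2 + 826*v)
-3397651 + s(-270) = -3397651 - 270*(826 - 270) = -3397651 - 270*556 = -3397651 - 150120 = -3547771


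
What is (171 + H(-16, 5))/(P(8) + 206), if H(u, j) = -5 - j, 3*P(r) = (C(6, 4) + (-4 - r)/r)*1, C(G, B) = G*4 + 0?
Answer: 46/61 ≈ 0.75410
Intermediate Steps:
C(G, B) = 4*G (C(G, B) = 4*G + 0 = 4*G)
P(r) = 8 + (-4 - r)/(3*r) (P(r) = ((4*6 + (-4 - r)/r)*1)/3 = ((24 + (-4 - r)/r)*1)/3 = (24 + (-4 - r)/r)/3 = 8 + (-4 - r)/(3*r))
(171 + H(-16, 5))/(P(8) + 206) = (171 + (-5 - 1*5))/((⅓)*(-4 + 23*8)/8 + 206) = (171 + (-5 - 5))/((⅓)*(⅛)*(-4 + 184) + 206) = (171 - 10)/((⅓)*(⅛)*180 + 206) = 161/(15/2 + 206) = 161/(427/2) = 161*(2/427) = 46/61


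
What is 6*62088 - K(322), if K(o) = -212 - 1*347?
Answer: 373087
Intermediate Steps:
K(o) = -559 (K(o) = -212 - 347 = -559)
6*62088 - K(322) = 6*62088 - 1*(-559) = 372528 + 559 = 373087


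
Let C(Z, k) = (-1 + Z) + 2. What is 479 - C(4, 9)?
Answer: 474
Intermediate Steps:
C(Z, k) = 1 + Z
479 - C(4, 9) = 479 - (1 + 4) = 479 - 1*5 = 479 - 5 = 474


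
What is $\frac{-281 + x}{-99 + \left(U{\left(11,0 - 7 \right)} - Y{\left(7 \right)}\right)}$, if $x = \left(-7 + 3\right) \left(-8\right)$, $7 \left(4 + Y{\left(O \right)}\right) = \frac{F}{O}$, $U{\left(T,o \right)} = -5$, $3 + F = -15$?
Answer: $\frac{12201}{4882} \approx 2.4992$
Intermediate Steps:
$F = -18$ ($F = -3 - 15 = -18$)
$Y{\left(O \right)} = -4 - \frac{18}{7 O}$ ($Y{\left(O \right)} = -4 + \frac{\left(-18\right) \frac{1}{O}}{7} = -4 - \frac{18}{7 O}$)
$x = 32$ ($x = \left(-4\right) \left(-8\right) = 32$)
$\frac{-281 + x}{-99 + \left(U{\left(11,0 - 7 \right)} - Y{\left(7 \right)}\right)} = \frac{-281 + 32}{-99 - \left(1 - \frac{18}{49}\right)} = - \frac{249}{-99 - \left(1 - \frac{18}{49}\right)} = - \frac{249}{-99 - \frac{31}{49}} = - \frac{249}{- \frac{4882}{49}} = \left(-249\right) \left(- \frac{49}{4882}\right) = \frac{12201}{4882}$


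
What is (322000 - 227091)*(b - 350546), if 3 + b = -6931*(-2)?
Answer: -31954626483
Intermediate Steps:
b = 13859 (b = -3 - 6931*(-2) = -3 + 13862 = 13859)
(322000 - 227091)*(b - 350546) = (322000 - 227091)*(13859 - 350546) = 94909*(-336687) = -31954626483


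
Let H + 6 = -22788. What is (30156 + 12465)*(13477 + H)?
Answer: -397099857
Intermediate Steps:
H = -22794 (H = -6 - 22788 = -22794)
(30156 + 12465)*(13477 + H) = (30156 + 12465)*(13477 - 22794) = 42621*(-9317) = -397099857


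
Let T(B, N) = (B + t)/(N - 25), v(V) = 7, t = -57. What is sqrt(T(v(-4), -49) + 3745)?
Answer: sqrt(5127830)/37 ≈ 61.202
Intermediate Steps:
T(B, N) = (-57 + B)/(-25 + N) (T(B, N) = (B - 57)/(N - 25) = (-57 + B)/(-25 + N))
sqrt(T(v(-4), -49) + 3745) = sqrt((-57 + 7)/(-25 - 49) + 3745) = sqrt(-50/(-74) + 3745) = sqrt(-1/74*(-50) + 3745) = sqrt(25/37 + 3745) = sqrt(138590/37) = sqrt(5127830)/37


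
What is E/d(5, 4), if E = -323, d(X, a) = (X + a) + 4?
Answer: -323/13 ≈ -24.846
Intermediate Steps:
d(X, a) = 4 + X + a
E/d(5, 4) = -323/(4 + 5 + 4) = -323/13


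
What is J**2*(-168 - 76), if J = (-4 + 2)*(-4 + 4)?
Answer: 0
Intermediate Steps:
J = 0 (J = -2*0 = 0)
J**2*(-168 - 76) = 0**2*(-168 - 76) = 0*(-244) = 0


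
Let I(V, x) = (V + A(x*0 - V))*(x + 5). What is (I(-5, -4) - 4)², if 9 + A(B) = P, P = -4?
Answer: 484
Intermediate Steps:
A(B) = -13 (A(B) = -9 - 4 = -13)
I(V, x) = (-13 + V)*(5 + x) (I(V, x) = (V - 13)*(x + 5) = (-13 + V)*(5 + x))
(I(-5, -4) - 4)² = ((-65 - 13*(-4) + 5*(-5) - 5*(-4)) - 4)² = ((-65 + 52 - 25 + 20) - 4)² = (-18 - 4)² = (-22)² = 484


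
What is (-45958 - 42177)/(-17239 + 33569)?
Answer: -17627/3266 ≈ -5.3971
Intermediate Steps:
(-45958 - 42177)/(-17239 + 33569) = -88135/16330 = -88135*1/16330 = -17627/3266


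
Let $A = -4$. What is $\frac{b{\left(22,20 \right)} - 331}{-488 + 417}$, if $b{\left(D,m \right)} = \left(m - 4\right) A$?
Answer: $\frac{395}{71} \approx 5.5634$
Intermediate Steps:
$b{\left(D,m \right)} = 16 - 4 m$ ($b{\left(D,m \right)} = \left(m - 4\right) \left(-4\right) = \left(-4 + m\right) \left(-4\right) = 16 - 4 m$)
$\frac{b{\left(22,20 \right)} - 331}{-488 + 417} = \frac{\left(16 - 80\right) - 331}{-488 + 417} = \frac{\left(16 - 80\right) - 331}{-71} = \left(-64 - 331\right) \left(- \frac{1}{71}\right) = \left(-395\right) \left(- \frac{1}{71}\right) = \frac{395}{71}$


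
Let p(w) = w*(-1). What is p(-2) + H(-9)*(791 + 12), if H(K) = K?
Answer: -7225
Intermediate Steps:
p(w) = -w
p(-2) + H(-9)*(791 + 12) = -1*(-2) - 9*(791 + 12) = 2 - 9*803 = 2 - 7227 = -7225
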